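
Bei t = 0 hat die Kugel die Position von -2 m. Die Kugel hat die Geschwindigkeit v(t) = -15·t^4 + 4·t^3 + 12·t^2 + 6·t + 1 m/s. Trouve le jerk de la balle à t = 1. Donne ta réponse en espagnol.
Partiendo de la velocidad v(t) = -15·t^4 + 4·t^3 + 12·t^2 + 6·t + 1, tomamos 2 derivadas. Derivando la velocidad, obtenemos la aceleración: a(t) = -60·t^3 + 12·t^2 + 24·t + 6. La derivada de la aceleración da la sacudida: j(t) = -180·t^2 + 24·t + 24. De la ecuación de la sacudida j(t) = -180·t^2 + 24·t + 24, sustituimos t = 1 para obtener j = -132.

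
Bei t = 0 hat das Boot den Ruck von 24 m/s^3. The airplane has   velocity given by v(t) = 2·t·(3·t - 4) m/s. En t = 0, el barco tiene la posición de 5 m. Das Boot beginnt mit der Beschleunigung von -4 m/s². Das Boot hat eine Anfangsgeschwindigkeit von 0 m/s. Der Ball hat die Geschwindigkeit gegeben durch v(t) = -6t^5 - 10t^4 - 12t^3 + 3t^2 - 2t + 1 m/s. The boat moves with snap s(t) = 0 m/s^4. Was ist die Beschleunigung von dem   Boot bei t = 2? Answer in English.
To solve this, we need to take 2 antiderivatives of our snap equation s(t) = 0. The antiderivative of snap is jerk. Using j(0) = 24, we get j(t) = 24. Taking ∫j(t)dt and applying a(0) = -4, we find a(t) = 24·t - 4. We have acceleration a(t) = 24·t - 4. Substituting t = 2: a(2) = 44.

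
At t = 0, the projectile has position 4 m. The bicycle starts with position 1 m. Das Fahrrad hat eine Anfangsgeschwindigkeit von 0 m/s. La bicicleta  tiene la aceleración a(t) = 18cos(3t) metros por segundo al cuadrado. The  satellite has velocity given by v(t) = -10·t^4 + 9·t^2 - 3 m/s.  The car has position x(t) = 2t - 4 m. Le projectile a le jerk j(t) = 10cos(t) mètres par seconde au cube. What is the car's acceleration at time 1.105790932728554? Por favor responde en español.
Para resolver esto, necesitamos tomar 2 derivadas de nuestra ecuación de la posición x(t) = 2·t - 4. Tomando d/dt de x(t), encontramos v(t) = 2. La derivada de la velocidad da la aceleración: a(t) = 0. Tenemos la aceleración a(t) = 0. Sustituyendo t = 1.105790932728554: a(1.105790932728554) = 0.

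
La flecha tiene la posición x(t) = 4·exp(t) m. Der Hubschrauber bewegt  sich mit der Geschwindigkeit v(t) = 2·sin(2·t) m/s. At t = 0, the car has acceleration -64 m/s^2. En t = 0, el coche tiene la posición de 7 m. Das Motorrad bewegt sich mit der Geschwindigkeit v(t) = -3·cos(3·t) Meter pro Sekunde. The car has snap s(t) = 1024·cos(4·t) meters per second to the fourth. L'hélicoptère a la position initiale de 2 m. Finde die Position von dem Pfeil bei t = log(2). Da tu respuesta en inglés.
Using x(t) = 4·exp(t) and substituting t = log(2), we find x = 8.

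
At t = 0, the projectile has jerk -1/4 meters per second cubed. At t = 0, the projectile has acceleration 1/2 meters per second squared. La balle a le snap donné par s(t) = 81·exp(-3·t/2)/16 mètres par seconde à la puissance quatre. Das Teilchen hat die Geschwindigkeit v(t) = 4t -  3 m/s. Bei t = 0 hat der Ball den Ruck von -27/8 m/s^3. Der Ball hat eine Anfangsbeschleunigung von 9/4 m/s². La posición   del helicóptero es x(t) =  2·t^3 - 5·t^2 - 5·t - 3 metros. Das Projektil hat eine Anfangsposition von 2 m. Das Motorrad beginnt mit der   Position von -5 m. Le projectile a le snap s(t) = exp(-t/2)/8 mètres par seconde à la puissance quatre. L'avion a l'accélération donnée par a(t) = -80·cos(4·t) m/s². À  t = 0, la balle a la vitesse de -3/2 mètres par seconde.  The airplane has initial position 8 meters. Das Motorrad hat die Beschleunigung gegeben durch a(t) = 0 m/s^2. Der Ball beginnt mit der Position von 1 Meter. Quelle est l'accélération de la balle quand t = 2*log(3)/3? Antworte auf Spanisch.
Para resolver esto, necesitamos tomar 2 antiderivadas de nuestra ecuación del snap s(t) = 81·exp(-3·t/2)/16. Tomando ∫s(t)dt y aplicando j(0) = -27/8, encontramos j(t) = -27·exp(-3·t/2)/8. La integral de la sacudida es la aceleración. Usando a(0) = 9/4, obtenemos a(t) = 9·exp(-3·t/2)/4. Tenemos la aceleración a(t) = 9·exp(-3·t/2)/4. Sustituyendo t = 2*log(3)/3: a(2*log(3)/3) = 3/4.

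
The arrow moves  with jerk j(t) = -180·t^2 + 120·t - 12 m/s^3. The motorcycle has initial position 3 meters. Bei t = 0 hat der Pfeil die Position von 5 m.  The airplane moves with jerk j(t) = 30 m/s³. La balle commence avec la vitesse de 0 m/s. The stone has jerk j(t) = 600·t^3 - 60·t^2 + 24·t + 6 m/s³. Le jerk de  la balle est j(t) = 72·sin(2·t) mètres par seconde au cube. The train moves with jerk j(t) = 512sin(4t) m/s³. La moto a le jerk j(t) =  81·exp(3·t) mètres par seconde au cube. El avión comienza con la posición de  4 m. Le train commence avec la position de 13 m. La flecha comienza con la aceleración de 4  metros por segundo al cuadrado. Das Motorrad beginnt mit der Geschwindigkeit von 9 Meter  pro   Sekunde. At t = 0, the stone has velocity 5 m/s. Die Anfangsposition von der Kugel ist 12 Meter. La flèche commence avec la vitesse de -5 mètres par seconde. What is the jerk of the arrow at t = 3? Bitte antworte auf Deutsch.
Wir haben den Ruck j(t) = -180·t^2 + 120·t - 12. Durch Einsetzen von t = 3: j(3) = -1272.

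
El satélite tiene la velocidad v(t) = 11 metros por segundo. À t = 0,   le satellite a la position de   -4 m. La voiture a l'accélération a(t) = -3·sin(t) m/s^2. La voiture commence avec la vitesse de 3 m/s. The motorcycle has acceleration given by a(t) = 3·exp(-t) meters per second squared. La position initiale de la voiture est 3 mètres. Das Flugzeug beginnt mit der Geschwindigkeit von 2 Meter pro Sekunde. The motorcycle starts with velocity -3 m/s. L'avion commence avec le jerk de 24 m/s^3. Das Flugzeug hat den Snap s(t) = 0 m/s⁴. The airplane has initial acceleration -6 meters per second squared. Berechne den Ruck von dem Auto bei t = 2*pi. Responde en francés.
Nous devons dériver notre équation de l'accélération a(t) = -3·sin(t) 1 fois. La dérivée de l'accélération donne le jerk: j(t) = -3·cos(t). En utilisant j(t) = -3·cos(t) et en substituant t = 2*pi, nous trouvons j = -3.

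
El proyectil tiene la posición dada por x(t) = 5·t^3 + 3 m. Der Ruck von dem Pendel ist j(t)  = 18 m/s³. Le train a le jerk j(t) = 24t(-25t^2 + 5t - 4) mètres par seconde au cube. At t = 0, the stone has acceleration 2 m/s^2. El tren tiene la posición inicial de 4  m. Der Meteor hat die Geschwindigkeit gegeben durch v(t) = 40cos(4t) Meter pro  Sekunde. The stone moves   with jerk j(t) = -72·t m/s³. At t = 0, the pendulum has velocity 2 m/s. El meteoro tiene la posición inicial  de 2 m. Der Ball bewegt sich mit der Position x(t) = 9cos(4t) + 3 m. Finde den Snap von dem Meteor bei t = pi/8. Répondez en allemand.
Wir müssen unsere Gleichung für die Geschwindigkeit v(t) = 40·cos(4·t) 3-mal ableiten. Die Ableitung von der Geschwindigkeit ergibt die Beschleunigung: a(t) = -160·sin(4·t). Die Ableitung von der Beschleunigung ergibt den Ruck: j(t) = -640·cos(4·t). Mit d/dt von j(t) finden wir s(t) = 2560·sin(4·t). Aus der Gleichung für den Snap s(t) = 2560·sin(4·t), setzen wir t = pi/8 ein und erhalten s = 2560.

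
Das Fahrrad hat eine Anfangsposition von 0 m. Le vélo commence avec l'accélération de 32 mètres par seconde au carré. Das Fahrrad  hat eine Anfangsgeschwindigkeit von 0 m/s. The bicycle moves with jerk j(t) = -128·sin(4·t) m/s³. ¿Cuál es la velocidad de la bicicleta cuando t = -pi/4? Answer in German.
Um dies zu lösen, müssen wir 2 Integrale unserer Gleichung für den Ruck j(t) = -128·sin(4·t) finden. Durch Integration von dem Ruck und Verwendung der Anfangsbedingung a(0) = 32, erhalten wir a(t) = 32·cos(4·t). Das Integral von der Beschleunigung ist die Geschwindigkeit. Mit v(0) = 0 erhalten wir v(t) = 8·sin(4·t). Aus der Gleichung für die Geschwindigkeit v(t) = 8·sin(4·t), setzen wir t = -pi/4 ein und erhalten v = 0.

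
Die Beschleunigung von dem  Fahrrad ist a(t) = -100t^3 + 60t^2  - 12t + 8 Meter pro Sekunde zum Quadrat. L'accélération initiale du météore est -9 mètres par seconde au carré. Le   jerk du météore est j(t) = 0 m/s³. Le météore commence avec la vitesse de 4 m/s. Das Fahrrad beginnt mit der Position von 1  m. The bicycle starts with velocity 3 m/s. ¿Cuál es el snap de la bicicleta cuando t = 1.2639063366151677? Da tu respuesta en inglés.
We must differentiate our acceleration equation a(t) = -100·t^3 + 60·t^2 - 12·t + 8 2 times. The derivative of acceleration gives jerk: j(t) = -300·t^2 + 120·t - 12. Differentiating jerk, we get snap: s(t) = 120 - 600·t. From the given snap equation s(t) = 120 - 600·t, we substitute t = 1.2639063366151677 to get s = -638.343801969101.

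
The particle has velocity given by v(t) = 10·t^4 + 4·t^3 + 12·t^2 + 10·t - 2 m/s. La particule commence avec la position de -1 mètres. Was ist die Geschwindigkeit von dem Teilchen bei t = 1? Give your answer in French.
De l'équation de la vitesse v(t) = 10·t^4 + 4·t^3 + 12·t^2 + 10·t - 2, nous substituons t = 1 pour obtenir v = 34.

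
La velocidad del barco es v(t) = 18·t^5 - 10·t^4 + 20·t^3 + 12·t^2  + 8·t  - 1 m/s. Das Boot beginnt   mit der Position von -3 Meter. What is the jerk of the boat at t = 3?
Starting from velocity v(t) = 18·t^5 - 10·t^4 + 20·t^3 + 12·t^2 + 8·t - 1, we take 2 derivatives. Differentiating velocity, we get acceleration: a(t) = 90·t^4 - 40·t^3 + 60·t^2 + 24·t + 8. Differentiating acceleration, we get jerk: j(t) = 360·t^3 - 120·t^2 + 120·t + 24. Using j(t) = 360·t^3 - 120·t^2 + 120·t + 24 and substituting t = 3, we find j = 9024.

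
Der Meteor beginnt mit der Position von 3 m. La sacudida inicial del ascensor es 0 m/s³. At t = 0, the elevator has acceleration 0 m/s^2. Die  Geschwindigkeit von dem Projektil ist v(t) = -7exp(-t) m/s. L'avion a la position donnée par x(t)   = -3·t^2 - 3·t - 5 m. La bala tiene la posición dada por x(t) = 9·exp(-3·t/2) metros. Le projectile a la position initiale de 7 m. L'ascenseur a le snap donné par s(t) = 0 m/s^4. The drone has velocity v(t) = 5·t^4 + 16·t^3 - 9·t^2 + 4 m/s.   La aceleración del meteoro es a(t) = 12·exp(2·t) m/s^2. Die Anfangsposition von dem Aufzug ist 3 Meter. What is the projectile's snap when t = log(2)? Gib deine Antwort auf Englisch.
To solve this, we need to take 3 derivatives of our velocity equation v(t) = -7·exp(-t). Differentiating velocity, we get acceleration: a(t) = 7·exp(-t). Differentiating acceleration, we get jerk: j(t) = -7·exp(-t). Taking d/dt of j(t), we find s(t) = 7·exp(-t). We have snap s(t) = 7·exp(-t). Substituting t = log(2): s(log(2)) = 7/2.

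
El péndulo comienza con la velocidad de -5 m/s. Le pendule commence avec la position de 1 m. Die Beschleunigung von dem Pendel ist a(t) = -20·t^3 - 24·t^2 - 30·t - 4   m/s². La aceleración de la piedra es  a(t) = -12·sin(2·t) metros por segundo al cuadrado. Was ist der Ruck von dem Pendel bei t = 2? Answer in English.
To solve this, we need to take 1 derivative of our acceleration equation a(t) = -20·t^3 - 24·t^2 - 30·t - 4. Differentiating acceleration, we get jerk: j(t) = -60·t^2 - 48·t - 30. Using j(t) = -60·t^2 - 48·t - 30 and substituting t = 2, we find j = -366.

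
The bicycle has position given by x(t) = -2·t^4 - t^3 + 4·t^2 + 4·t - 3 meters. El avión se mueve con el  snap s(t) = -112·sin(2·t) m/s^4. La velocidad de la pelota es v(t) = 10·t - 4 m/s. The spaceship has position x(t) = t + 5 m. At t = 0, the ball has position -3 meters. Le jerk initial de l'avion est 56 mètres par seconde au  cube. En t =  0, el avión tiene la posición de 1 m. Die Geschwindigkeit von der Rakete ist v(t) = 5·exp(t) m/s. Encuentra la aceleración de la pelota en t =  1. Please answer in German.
Ausgehend von der Geschwindigkeit v(t) = 10·t - 4, nehmen wir 1 Ableitung. Die Ableitung von der Geschwindigkeit ergibt die Beschleunigung: a(t) = 10. Aus der Gleichung für die Beschleunigung a(t) = 10, setzen wir t = 1 ein und erhalten a = 10.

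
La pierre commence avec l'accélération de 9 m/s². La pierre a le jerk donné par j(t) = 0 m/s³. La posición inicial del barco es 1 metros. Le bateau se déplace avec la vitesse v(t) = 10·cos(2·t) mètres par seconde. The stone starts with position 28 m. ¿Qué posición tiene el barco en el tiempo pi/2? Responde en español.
Partiendo de la velocidad v(t) = 10·cos(2·t), tomamos 1 antiderivada. La integral de la velocidad es la posición. Usando x(0) = 1, obtenemos x(t) = 5·sin(2·t) + 1. De la ecuación de la posición x(t) = 5·sin(2·t) + 1, sustituimos t = pi/2 para obtener x = 1.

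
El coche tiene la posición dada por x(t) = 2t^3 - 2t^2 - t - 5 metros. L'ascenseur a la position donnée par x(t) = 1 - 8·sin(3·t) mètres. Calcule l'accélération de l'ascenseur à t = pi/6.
En partant de la position x(t) = 1 - 8·sin(3·t), nous prenons 2 dérivées. La dérivée de la position donne la vitesse: v(t) = -24·cos(3·t). En dérivant la vitesse, nous obtenons l'accélération: a(t) = 72·sin(3·t). En utilisant a(t) = 72·sin(3·t) et en substituant t = pi/6, nous trouvons a = 72.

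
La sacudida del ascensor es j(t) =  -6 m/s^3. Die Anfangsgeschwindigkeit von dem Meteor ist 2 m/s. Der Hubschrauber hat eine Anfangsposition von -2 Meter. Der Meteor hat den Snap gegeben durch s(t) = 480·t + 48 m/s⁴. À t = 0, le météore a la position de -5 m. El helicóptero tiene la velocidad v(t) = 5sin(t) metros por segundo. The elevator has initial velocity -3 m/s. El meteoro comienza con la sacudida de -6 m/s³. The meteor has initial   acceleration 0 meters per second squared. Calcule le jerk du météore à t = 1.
Nous devons intégrer notre équation du snap s(t) = 480·t + 48 1 fois. La primitive du snap, avec j(0) = -6, donne le jerk: j(t) = 240·t^2 + 48·t - 6. Nous avons le jerk j(t) = 240·t^2 + 48·t - 6. En substituant t = 1: j(1) = 282.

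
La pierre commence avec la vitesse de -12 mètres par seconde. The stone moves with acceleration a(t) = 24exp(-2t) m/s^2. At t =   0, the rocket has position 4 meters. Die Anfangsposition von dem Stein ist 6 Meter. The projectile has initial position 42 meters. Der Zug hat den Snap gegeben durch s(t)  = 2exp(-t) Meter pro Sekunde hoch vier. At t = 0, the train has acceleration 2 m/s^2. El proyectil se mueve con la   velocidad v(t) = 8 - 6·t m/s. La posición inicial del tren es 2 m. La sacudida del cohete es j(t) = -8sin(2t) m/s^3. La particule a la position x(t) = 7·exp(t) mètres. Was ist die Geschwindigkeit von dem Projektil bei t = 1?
Wir haben die Geschwindigkeit v(t) = 8 - 6·t. Durch Einsetzen von t = 1: v(1) = 2.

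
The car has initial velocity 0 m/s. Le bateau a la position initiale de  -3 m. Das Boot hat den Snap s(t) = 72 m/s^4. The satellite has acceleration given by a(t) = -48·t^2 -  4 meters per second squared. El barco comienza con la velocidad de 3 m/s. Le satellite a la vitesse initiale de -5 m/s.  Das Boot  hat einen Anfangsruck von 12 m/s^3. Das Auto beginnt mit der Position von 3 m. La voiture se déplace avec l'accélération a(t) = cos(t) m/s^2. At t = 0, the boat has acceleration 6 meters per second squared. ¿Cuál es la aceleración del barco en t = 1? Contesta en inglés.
To solve this, we need to take 2 antiderivatives of our snap equation s(t) = 72. Taking ∫s(t)dt and applying j(0) = 12, we find j(t) = 72·t + 12. Finding the integral of j(t) and using a(0) = 6: a(t) = 36·t^2 + 12·t + 6. Using a(t) = 36·t^2 + 12·t + 6 and substituting t = 1, we find a = 54.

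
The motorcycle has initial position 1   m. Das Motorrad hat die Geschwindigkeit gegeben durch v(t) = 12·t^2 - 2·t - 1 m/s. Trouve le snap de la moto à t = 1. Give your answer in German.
Wir müssen unsere Gleichung für die Geschwindigkeit v(t) = 12·t^2 - 2·t - 1 3-mal ableiten. Die Ableitung von der Geschwindigkeit ergibt die Beschleunigung: a(t) = 24·t - 2. Mit d/dt von a(t) finden wir j(t) = 24. Mit d/dt von j(t) finden wir s(t) = 0. Mit s(t) = 0 und Einsetzen von t = 1, finden wir s = 0.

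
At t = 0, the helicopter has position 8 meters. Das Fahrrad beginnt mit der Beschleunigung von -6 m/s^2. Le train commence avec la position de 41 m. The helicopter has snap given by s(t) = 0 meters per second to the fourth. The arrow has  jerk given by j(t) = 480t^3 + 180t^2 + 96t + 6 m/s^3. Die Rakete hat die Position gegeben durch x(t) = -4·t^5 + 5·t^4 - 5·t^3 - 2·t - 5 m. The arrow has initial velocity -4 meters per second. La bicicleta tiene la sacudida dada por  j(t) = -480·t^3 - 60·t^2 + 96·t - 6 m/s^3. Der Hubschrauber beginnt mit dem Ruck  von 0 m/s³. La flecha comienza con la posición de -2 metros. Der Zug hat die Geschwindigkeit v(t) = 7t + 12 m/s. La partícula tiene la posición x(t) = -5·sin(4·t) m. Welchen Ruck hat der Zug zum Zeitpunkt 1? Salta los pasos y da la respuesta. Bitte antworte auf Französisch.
Le jerk à t = 1 est j = 0.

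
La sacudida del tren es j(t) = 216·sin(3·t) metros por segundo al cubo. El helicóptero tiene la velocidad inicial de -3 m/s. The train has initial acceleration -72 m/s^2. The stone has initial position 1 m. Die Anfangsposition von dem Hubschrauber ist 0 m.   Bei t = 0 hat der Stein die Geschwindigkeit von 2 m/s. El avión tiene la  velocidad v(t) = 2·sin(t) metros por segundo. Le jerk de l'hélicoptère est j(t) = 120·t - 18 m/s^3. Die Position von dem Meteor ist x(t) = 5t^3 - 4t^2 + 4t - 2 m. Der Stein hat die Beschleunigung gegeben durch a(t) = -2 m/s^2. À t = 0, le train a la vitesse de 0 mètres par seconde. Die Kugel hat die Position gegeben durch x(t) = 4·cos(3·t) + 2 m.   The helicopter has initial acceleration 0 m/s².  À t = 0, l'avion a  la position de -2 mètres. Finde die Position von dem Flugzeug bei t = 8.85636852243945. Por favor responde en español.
Partiendo de la velocidad v(t) = 2·sin(t), tomamos 1 antiderivada. La antiderivada de la velocidad, con x(0) = -2, da la posición: x(t) = -2·cos(t). Usando x(t) = -2·cos(t) y sustituyendo t = 8.85636852243945, encontramos x = 1.68551645579264.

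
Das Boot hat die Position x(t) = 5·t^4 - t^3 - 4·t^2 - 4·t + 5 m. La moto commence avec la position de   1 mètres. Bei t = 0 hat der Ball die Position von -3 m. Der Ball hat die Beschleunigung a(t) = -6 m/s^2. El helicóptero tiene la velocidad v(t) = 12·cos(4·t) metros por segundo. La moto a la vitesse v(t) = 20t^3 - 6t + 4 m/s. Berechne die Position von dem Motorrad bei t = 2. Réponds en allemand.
Wir müssen das Integral unserer Gleichung für die Geschwindigkeit v(t) = 20·t^3 - 6·t + 4 1-mal finden. Durch Integration von der Geschwindigkeit und Verwendung der Anfangsbedingung x(0) = 1, erhalten wir x(t) = 5·t^4 - 3·t^2 + 4·t + 1. Wir haben die Position x(t) = 5·t^4 - 3·t^2 + 4·t + 1. Durch Einsetzen von t = 2: x(2) = 77.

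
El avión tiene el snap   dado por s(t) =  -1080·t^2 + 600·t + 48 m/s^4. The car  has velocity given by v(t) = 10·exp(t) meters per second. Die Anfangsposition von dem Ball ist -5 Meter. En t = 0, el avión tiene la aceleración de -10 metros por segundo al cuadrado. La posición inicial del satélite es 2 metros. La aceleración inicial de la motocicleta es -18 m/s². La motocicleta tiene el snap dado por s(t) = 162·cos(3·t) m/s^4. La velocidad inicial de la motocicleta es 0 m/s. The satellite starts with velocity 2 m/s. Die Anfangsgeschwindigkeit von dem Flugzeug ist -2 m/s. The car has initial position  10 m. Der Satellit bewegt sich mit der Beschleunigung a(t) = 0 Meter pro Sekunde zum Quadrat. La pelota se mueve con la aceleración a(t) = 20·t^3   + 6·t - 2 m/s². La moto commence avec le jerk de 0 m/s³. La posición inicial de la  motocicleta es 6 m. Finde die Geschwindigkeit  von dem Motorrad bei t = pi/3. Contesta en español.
Debemos encontrar la integral de nuestra ecuación del snap s(t) = 162·cos(3·t) 3 veces. La antiderivada del snap es la sacudida. Usando j(0) = 0, obtenemos j(t) = 54·sin(3·t). La integral de la sacudida, con a(0) = -18, da la aceleración: a(t) = -18·cos(3·t). Tomando ∫a(t)dt y aplicando v(0) = 0, encontramos v(t) = -6·sin(3·t). De la ecuación de la velocidad v(t) = -6·sin(3·t), sustituimos t = pi/3 para obtener v = 0.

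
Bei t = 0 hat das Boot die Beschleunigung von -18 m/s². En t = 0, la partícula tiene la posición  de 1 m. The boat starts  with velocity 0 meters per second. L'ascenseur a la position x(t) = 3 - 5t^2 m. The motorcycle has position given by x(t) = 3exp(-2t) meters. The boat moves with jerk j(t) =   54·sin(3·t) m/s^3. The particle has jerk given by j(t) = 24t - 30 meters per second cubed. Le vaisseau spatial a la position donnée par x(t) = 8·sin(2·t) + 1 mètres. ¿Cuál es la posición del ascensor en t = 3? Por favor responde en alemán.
Aus der Gleichung für die Position x(t) = 3 - 5·t^2, setzen wir t = 3 ein und erhalten x = -42.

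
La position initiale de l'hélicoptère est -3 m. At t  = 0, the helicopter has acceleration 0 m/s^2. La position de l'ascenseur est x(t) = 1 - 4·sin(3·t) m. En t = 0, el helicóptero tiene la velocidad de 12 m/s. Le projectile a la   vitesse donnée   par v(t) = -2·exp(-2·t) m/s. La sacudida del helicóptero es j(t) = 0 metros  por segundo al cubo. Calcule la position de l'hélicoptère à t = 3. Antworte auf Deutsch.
Wir müssen unsere Gleichung für den Ruck j(t) = 0 3-mal integrieren. Die Stammfunktion von dem Ruck, mit a(0) = 0, ergibt die Beschleunigung: a(t) = 0. Mit ∫a(t)dt und Anwendung von v(0) = 12, finden wir v(t) = 12. Mit ∫v(t)dt und Anwendung von x(0) = -3, finden wir x(t) = 12·t - 3. Mit x(t) = 12·t - 3 und Einsetzen von t = 3, finden wir x = 33.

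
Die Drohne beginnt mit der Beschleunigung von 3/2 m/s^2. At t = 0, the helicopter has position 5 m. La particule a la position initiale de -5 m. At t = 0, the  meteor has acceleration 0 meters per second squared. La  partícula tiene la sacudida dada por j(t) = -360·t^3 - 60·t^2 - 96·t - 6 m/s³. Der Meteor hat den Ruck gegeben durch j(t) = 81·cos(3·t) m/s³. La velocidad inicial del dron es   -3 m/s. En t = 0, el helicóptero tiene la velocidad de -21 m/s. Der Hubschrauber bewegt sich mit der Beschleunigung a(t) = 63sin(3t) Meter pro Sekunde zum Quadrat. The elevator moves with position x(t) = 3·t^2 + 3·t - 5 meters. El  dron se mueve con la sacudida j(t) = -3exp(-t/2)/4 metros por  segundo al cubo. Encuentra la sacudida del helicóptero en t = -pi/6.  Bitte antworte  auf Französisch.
Nous devons dériver notre équation de l'accélération a(t) = 63·sin(3·t) 1 fois. En prenant d/dt de a(t), nous trouvons j(t) = 189·cos(3·t). De l'équation du jerk j(t) = 189·cos(3·t), nous substituons t = -pi/6 pour obtenir j = 0.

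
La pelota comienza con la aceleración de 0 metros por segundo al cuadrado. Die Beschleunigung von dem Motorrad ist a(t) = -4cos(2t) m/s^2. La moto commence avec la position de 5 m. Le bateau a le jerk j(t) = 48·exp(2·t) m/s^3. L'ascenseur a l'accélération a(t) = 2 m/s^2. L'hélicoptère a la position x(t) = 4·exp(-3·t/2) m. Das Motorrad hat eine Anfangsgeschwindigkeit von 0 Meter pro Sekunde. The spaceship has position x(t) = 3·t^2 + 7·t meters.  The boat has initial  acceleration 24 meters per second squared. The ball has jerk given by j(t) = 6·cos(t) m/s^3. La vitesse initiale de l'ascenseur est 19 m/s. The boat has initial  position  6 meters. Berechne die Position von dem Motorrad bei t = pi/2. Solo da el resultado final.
Bei t = pi/2, x = 3.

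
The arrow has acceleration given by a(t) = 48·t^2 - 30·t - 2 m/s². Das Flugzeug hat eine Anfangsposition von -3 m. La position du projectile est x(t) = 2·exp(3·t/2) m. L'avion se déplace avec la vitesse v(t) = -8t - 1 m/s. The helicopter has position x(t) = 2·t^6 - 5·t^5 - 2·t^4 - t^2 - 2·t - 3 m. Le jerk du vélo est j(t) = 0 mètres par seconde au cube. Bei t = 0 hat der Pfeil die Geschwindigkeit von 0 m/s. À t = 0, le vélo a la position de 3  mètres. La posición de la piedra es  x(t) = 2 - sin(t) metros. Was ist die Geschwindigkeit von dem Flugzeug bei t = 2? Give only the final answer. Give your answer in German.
Die Antwort ist -17.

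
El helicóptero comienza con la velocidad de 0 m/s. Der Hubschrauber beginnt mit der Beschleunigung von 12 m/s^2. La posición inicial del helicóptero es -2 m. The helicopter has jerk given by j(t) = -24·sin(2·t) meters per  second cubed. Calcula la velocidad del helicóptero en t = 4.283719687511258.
Partiendo de la sacudida j(t) = -24·sin(2·t), tomamos 2 antiderivadas. Integrando la sacudida y usando la condición inicial a(0) = 12, obtenemos a(t) = 12·cos(2·t). Tomando ∫a(t)dt y aplicando v(0) = 0, encontramos v(t) = 6·sin(2·t). De la ecuación de la velocidad v(t) = 6·sin(2·t), sustituimos t = 4.283719687511258 para obtener v = 4.53662084773534.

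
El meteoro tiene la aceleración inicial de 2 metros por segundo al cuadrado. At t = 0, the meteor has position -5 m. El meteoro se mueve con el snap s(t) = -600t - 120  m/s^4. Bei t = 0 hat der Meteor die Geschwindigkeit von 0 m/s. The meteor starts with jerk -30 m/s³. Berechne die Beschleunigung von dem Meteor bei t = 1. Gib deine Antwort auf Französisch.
Pour résoudre ceci, nous devons prendre 2 intégrales de notre équation du snap s(t) = -600·t - 120. En intégrant le snap et en utilisant la condition initiale j(0) = -30, nous obtenons j(t) = -300·t^2 - 120·t - 30. En intégrant le jerk et en utilisant la condition initiale a(0) = 2, nous obtenons a(t) = -100·t^3 - 60·t^2 - 30·t + 2. De l'équation de l'accélération a(t) = -100·t^3 - 60·t^2 - 30·t + 2, nous substituons t = 1 pour obtenir a = -188.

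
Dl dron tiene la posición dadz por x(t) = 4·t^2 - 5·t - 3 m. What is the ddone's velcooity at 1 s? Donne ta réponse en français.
Nous devons dériver notre équation de la position x(t) = 4·t^2 - 5·t - 3 1 fois. En dérivant la position, nous obtenons la vitesse: v(t) = 8·t - 5. Nous avons la vitesse v(t) = 8·t - 5. En substituant t = 1: v(1) = 3.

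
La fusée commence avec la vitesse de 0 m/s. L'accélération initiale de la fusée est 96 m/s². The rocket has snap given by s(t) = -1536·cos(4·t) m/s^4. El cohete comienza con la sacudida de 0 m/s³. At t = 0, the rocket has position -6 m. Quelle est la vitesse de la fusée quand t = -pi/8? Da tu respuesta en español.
Partiendo del snap s(t) = -1536·cos(4·t), tomamos 3 integrales. Tomando ∫s(t)dt y aplicando j(0) = 0, encontramos j(t) = -384·sin(4·t). La integral de la sacudida, con a(0) = 96, da la aceleración: a(t) = 96·cos(4·t). Integrando la aceleración y usando la condición inicial v(0) = 0, obtenemos v(t) = 24·sin(4·t). Tenemos la velocidad v(t) = 24·sin(4·t). Sustituyendo t = -pi/8: v(-pi/8) = -24.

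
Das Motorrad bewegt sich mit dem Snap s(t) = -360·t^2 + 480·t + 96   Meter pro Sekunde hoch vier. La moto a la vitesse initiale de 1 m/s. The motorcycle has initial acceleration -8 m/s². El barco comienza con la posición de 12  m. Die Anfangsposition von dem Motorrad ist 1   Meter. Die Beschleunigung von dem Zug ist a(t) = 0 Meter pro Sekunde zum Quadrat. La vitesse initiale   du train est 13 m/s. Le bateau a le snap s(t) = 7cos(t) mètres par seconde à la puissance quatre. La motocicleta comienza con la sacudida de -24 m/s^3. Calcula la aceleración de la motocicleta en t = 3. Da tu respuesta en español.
Necesitamos integrar nuestra ecuación del snap s(t) = -360·t^2 + 480·t + 96 2 veces. Tomando ∫s(t)dt y aplicando j(0) = -24, encontramos j(t) = -120·t^3 + 240·t^2 + 96·t - 24. La integral de la sacudida es la aceleración. Usando a(0) = -8, obtenemos a(t) = -30·t^4 + 80·t^3 + 48·t^2 - 24·t - 8. De la ecuación de la aceleración a(t) = -30·t^4 + 80·t^3 + 48·t^2 - 24·t - 8, sustituimos t = 3 para obtener a = 82.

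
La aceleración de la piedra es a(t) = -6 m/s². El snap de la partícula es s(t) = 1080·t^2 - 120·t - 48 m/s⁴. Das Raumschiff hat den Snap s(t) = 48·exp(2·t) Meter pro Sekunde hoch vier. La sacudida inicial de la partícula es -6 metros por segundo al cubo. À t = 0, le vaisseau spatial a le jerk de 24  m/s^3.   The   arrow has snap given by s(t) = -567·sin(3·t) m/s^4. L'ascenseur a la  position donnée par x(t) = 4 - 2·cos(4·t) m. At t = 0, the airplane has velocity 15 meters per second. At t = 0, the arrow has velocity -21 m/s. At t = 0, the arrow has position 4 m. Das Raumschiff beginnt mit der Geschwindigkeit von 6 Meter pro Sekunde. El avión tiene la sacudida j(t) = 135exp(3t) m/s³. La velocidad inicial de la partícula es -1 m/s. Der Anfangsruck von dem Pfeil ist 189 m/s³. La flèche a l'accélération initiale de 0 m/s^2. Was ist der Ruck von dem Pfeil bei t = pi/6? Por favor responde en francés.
Nous devons intégrer notre équation du snap s(t) = -567·sin(3·t) 1 fois. En prenant ∫s(t)dt et en appliquant j(0) = 189, nous trouvons j(t) = 189·cos(3·t). En utilisant j(t) = 189·cos(3·t) et en substituant t = pi/6, nous trouvons j = 0.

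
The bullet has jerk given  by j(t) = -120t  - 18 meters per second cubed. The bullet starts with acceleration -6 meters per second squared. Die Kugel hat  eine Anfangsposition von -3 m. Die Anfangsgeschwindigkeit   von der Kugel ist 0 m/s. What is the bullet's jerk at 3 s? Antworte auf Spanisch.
Tenemos la sacudida j(t) = -120·t - 18. Sustituyendo t = 3: j(3) = -378.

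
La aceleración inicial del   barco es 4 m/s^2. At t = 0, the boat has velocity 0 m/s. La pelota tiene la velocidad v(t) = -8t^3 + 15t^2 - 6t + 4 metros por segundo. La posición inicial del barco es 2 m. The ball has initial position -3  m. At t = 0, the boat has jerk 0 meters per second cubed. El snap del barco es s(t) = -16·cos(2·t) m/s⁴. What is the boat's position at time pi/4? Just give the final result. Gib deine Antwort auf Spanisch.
En t = pi/4, x = 3.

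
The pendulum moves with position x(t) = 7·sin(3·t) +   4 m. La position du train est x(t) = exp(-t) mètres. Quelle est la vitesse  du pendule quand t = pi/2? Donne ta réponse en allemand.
Ausgehend von der Position x(t) = 7·sin(3·t) + 4, nehmen wir 1 Ableitung. Mit d/dt von x(t) finden wir v(t) = 21·cos(3·t). Aus der Gleichung für die Geschwindigkeit v(t) = 21·cos(3·t), setzen wir t = pi/2 ein und erhalten v = 0.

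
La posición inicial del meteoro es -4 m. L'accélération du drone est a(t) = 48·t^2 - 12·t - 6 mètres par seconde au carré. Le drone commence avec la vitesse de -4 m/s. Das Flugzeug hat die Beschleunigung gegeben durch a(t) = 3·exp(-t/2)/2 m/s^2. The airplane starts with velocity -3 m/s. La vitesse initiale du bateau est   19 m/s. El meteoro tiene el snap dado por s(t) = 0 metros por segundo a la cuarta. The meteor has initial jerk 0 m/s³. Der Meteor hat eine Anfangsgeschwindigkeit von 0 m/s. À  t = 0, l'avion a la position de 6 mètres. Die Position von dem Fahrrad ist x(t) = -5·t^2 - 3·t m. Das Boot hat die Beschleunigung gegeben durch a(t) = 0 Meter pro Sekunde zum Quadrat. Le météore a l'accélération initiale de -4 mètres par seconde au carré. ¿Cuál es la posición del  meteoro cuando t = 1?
Partiendo del snap s(t) = 0, tomamos 4 integrales. La antiderivada del snap es la sacudida. Usando j(0) = 0, obtenemos j(t) = 0. La antiderivada de la sacudida, con a(0) = -4, da la aceleración: a(t) = -4. La integral de la aceleración, con v(0) = 0, da la velocidad: v(t) = -4·t. Tomando ∫v(t)dt y aplicando x(0) = -4, encontramos x(t) = -2·t^2 - 4. Tenemos la posición x(t) = -2·t^2 - 4. Sustituyendo t = 1: x(1) = -6.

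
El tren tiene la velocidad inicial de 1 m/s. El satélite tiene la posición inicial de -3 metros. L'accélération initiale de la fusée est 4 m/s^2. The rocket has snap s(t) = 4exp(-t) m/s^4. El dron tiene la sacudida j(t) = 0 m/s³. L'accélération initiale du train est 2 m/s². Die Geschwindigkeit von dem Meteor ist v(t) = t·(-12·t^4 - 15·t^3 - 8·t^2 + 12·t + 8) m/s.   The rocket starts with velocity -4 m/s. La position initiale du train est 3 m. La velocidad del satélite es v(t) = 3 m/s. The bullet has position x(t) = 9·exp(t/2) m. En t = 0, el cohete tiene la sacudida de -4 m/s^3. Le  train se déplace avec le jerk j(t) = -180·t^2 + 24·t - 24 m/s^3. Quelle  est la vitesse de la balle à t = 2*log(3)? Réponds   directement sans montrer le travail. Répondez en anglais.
The answer is 27/2.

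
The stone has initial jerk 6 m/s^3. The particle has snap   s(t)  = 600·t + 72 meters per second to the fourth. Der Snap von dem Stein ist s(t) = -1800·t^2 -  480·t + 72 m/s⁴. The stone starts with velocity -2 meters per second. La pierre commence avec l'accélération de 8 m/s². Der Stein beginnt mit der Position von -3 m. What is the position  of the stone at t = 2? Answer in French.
Nous devons intégrer notre équation du snap s(t) = -1800·t^2 - 480·t + 72 4 fois. L'intégrale du snap est le jerk. En utilisant j(0) = 6, nous obtenons j(t) = -600·t^3 - 240·t^2 + 72·t + 6. La primitive du jerk est l'accélération. En utilisant a(0) = 8, nous obtenons a(t) = -150·t^4 - 80·t^3 + 36·t^2 + 6·t + 8. La primitive de l'accélération est la vitesse. En utilisant v(0) = -2, nous obtenons v(t) = -30·t^5 - 20·t^4 + 12·t^3 + 3·t^2 + 8·t - 2. La primitive de la vitesse est la position. En utilisant x(0) = -3, nous obtenons x(t) = -5·t^6 - 4·t^5 + 3·t^4 + t^3 + 4·t^2 - 2·t - 3. Nous avons la position x(t) = -5·t^6 - 4·t^5 + 3·t^4 + t^3 + 4·t^2 - 2·t - 3. En substituant t = 2: x(2) = -383.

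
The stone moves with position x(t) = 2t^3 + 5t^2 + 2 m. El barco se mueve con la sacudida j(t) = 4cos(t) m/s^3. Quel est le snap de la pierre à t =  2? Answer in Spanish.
Debemos derivar nuestra ecuación de la posición x(t) = 2·t^3 + 5·t^2 + 2 4 veces. Tomando d/dt de x(t), encontramos v(t) = 6·t^2 + 10·t. Derivando la velocidad, obtenemos la aceleración: a(t) = 12·t + 10. La derivada de la aceleración da la sacudida: j(t) = 12. Tomando d/dt de j(t), encontramos s(t) = 0. Usando s(t) = 0 y sustituyendo t = 2, encontramos s = 0.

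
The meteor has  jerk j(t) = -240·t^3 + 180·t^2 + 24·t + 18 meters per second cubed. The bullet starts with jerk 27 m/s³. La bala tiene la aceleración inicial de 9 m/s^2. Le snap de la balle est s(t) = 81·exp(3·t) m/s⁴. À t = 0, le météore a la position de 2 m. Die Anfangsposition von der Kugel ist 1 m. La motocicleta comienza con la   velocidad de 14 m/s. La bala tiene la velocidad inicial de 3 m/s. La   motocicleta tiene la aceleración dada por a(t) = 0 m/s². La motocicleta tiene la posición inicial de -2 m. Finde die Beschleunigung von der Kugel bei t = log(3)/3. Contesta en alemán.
Wir müssen das Integral unserer Gleichung für den Snap s(t) = 81·exp(3·t) 2-mal finden. Durch Integration von dem Snap und Verwendung der Anfangsbedingung j(0) = 27, erhalten wir j(t) = 27·exp(3·t). Mit ∫j(t)dt und Anwendung von a(0) = 9, finden wir a(t) = 9·exp(3·t). Aus der Gleichung für die Beschleunigung a(t) = 9·exp(3·t), setzen wir t = log(3)/3 ein und erhalten a = 27.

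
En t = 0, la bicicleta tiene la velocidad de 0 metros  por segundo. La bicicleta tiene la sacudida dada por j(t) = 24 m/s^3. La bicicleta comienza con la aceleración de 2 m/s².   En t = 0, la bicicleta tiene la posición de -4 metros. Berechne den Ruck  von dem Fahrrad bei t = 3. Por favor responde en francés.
Nous avons le jerk j(t) = 24. En substituant t = 3: j(3) = 24.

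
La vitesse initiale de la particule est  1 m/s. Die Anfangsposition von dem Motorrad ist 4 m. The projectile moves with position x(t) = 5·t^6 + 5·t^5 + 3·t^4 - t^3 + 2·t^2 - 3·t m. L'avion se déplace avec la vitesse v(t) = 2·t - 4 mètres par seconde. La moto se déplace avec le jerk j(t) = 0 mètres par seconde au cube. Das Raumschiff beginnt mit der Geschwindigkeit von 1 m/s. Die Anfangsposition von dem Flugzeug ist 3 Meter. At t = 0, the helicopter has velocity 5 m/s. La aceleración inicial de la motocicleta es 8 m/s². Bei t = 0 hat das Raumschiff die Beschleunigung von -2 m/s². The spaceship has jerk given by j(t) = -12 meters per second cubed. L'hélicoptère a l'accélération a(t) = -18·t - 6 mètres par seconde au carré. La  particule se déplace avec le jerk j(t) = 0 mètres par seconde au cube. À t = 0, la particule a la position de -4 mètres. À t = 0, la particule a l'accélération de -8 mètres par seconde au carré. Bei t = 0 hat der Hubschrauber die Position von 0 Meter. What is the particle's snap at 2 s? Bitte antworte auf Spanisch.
Debemos derivar nuestra ecuación de la sacudida j(t) = 0 1 vez. Derivando la sacudida, obtenemos el snap: s(t) = 0. Usando s(t) = 0 y sustituyendo t = 2, encontramos s = 0.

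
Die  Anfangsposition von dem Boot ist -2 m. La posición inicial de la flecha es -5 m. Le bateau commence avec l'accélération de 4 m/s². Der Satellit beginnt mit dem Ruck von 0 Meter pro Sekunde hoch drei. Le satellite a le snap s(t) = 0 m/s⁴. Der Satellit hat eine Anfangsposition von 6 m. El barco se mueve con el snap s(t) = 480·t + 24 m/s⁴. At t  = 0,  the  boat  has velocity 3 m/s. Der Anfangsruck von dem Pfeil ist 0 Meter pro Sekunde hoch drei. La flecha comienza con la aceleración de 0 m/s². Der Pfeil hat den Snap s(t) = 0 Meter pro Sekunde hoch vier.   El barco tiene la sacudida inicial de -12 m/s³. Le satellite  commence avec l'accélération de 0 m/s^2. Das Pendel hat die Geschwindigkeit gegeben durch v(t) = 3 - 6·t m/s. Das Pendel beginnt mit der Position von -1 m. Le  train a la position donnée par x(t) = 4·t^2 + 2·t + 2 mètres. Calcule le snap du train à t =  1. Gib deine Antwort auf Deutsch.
Um dies zu lösen, müssen wir 4 Ableitungen unserer Gleichung für die Position x(t) = 4·t^2 + 2·t + 2 nehmen. Die Ableitung von der Position ergibt die Geschwindigkeit: v(t) = 8·t + 2. Mit d/dt von v(t) finden wir a(t) = 8. Durch Ableiten von der Beschleunigung erhalten wir den Ruck: j(t) = 0. Die Ableitung von dem Ruck ergibt den Snap: s(t) = 0. Wir haben den Snap s(t) = 0. Durch Einsetzen von t = 1: s(1) = 0.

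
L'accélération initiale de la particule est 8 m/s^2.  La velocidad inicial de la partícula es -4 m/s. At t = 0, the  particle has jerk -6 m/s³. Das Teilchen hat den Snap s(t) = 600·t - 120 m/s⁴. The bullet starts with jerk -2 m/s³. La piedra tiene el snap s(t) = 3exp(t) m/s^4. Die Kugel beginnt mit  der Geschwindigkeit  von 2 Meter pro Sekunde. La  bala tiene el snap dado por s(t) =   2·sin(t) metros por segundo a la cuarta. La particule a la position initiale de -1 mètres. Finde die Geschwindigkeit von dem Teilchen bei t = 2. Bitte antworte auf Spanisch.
Necesitamos integrar nuestra ecuación del snap s(t) = 600·t - 120 3 veces. Tomando ∫s(t)dt y aplicando j(0) = -6, encontramos j(t) = 300·t^2 - 120·t - 6. Integrando la sacudida y usando la condición inicial a(0) = 8, obtenemos a(t) = 100·t^3 - 60·t^2 - 6·t + 8. Tomando ∫a(t)dt y aplicando v(0) = -4, encontramos v(t) = 25·t^4 - 20·t^3 - 3·t^2 + 8·t - 4. Usando v(t) = 25·t^4 - 20·t^3 - 3·t^2 + 8·t - 4 y sustituyendo t = 2, encontramos v = 240.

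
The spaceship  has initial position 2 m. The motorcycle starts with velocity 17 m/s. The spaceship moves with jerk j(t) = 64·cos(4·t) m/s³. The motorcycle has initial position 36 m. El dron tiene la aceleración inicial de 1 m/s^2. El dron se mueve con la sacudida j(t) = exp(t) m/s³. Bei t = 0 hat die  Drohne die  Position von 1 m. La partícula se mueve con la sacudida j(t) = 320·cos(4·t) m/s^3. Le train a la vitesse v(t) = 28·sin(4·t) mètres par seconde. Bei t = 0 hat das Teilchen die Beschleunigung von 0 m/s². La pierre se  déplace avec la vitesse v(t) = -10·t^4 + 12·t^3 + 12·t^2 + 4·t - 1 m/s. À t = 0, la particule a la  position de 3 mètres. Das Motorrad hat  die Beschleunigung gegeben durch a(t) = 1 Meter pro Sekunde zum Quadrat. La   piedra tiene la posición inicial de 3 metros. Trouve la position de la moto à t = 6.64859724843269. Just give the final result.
La position à t = 6.64859724843269 est x = 171.128075909289.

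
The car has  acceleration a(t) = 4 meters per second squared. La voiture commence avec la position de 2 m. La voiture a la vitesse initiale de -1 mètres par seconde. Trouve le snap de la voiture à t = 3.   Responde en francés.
Pour résoudre ceci, nous devons prendre 2 dérivées de notre équation de l'accélération a(t) = 4. En prenant d/dt de a(t), nous trouvons j(t) = 0. En prenant d/dt de j(t), nous trouvons s(t) = 0. Nous avons le snap s(t) = 0. En substituant t = 3: s(3) = 0.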